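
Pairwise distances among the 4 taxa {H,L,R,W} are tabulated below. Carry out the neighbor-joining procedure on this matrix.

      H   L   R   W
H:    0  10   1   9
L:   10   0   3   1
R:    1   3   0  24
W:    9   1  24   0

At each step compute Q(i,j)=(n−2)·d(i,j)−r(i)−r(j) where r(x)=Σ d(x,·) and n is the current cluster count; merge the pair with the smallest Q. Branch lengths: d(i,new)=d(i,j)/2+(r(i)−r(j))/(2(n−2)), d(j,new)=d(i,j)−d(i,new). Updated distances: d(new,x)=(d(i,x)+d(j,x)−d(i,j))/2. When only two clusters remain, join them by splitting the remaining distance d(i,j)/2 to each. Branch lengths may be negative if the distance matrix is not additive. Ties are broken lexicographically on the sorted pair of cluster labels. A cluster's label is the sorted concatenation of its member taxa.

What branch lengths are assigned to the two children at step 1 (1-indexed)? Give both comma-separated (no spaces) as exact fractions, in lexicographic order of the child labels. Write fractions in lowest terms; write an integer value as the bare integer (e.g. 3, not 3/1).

iteration 1: select H,R (d=1, Q=-46); attach at lengths (-3/2, 5/2); label the merged cluster HR
  updated: d(HR,L)=6, d(HR,W)=16
iteration 2: select HR,L (d=6, Q=-23); attach at lengths (21/2, -9/2); label the merged cluster HLR
  updated: d(HLR,W)=11/2
iteration 3: select HLR,W (d=11/2); attach at lengths (11/4, 11/4); label the merged cluster HLRW
final tree: (((H:-3/2,R:5/2):21/2,L:-9/2):11/4,W:11/4)
total length: 25/2

-3/2,5/2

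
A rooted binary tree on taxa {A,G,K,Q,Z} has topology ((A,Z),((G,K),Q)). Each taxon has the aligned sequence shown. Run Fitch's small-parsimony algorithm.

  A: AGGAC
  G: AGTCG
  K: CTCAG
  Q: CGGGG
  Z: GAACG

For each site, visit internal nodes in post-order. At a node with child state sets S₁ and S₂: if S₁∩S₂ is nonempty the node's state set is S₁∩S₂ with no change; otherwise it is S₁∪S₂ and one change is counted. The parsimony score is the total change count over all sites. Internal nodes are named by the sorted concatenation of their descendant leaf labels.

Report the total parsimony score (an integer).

12

AZ@0: {A} ∪ {G} = {A,G} (union, +1)
GK@0: {A} ∪ {C} = {A,C} (union, +1)
GKQ@0: {A,C} ∩ {C} = {C} (intersection, +0)
AGKQZ@0: {A,G} ∪ {C} = {A,C,G} (union, +1)
AZ@1: {G} ∪ {A} = {A,G} (union, +1)
GK@1: {G} ∪ {T} = {G,T} (union, +1)
GKQ@1: {G,T} ∩ {G} = {G} (intersection, +0)
AGKQZ@1: {A,G} ∩ {G} = {G} (intersection, +0)
AZ@2: {G} ∪ {A} = {A,G} (union, +1)
GK@2: {T} ∪ {C} = {C,T} (union, +1)
GKQ@2: {C,T} ∪ {G} = {C,G,T} (union, +1)
AGKQZ@2: {A,G} ∩ {C,G,T} = {G} (intersection, +0)
AZ@3: {A} ∪ {C} = {A,C} (union, +1)
GK@3: {C} ∪ {A} = {A,C} (union, +1)
GKQ@3: {A,C} ∪ {G} = {A,C,G} (union, +1)
AGKQZ@3: {A,C} ∩ {A,C,G} = {A,C} (intersection, +0)
AZ@4: {C} ∪ {G} = {C,G} (union, +1)
GK@4: {G} ∩ {G} = {G} (intersection, +0)
GKQ@4: {G} ∩ {G} = {G} (intersection, +0)
AGKQZ@4: {C,G} ∩ {G} = {G} (intersection, +0)
per-site changes: [3, 2, 3, 3, 1]; total = 12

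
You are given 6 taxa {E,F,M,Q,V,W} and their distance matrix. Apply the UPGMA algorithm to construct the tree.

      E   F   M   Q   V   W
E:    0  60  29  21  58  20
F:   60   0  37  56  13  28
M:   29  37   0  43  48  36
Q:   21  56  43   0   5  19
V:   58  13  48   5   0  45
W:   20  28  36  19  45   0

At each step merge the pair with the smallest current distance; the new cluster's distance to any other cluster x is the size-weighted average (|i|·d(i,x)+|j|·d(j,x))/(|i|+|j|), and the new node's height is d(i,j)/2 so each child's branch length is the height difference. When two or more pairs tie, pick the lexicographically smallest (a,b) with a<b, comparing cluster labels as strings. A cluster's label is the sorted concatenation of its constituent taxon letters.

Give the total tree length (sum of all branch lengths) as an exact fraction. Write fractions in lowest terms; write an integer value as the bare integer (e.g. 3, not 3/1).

1. join Q+V (d=5) ⇒ QV; edges |Q|=5/2, |V|=5/2
  updated: d(E,QV)=79/2, d(F,QV)=69/2, d(M,QV)=91/2, d(QV,W)=32
2. join E+W (d=20) ⇒ EW; edges |E|=10, |W|=10
  updated: d(EW,F)=44, d(EW,M)=65/2, d(EW,QV)=143/4
3. join EW+M (d=65/2) ⇒ EMW; edges |EW|=25/4, |M|=65/4
  updated: d(EMW,F)=125/3, d(EMW,QV)=39
4. join F+QV (d=69/2) ⇒ FQV; edges |F|=69/4, |QV|=59/4
  updated: d(EMW,FQV)=359/9
5. join EMW+FQV (d=359/9) ⇒ EFMQVW; edges |EMW|=133/36, |FQV|=97/36
final tree: (((E:10,W:10):25/4,M:65/4):133/36,(F:69/4,(Q:5/2,V:5/2):59/4):97/36)
total length: 773/9

773/9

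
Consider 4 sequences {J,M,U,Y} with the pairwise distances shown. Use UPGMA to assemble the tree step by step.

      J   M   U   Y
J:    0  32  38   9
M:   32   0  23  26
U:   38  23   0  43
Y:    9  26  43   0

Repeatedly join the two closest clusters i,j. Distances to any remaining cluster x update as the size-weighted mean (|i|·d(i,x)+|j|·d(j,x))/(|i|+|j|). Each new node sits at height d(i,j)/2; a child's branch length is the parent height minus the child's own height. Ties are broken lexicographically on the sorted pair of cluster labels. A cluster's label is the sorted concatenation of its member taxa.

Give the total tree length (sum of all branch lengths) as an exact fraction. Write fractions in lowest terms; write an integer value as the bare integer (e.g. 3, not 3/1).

203/4

step 1: merge (J,Y) at d=9; branch lengths J→9/2, Y→9/2; new cluster JY
  updated: d(JY,M)=29, d(JY,U)=81/2
step 2: merge (M,U) at d=23; branch lengths M→23/2, U→23/2; new cluster MU
  updated: d(JY,MU)=139/4
step 3: merge (JY,MU) at d=139/4; branch lengths JY→103/8, MU→47/8; new cluster JMUY
final tree: ((J:9/2,Y:9/2):103/8,(M:23/2,U:23/2):47/8)
total length: 203/4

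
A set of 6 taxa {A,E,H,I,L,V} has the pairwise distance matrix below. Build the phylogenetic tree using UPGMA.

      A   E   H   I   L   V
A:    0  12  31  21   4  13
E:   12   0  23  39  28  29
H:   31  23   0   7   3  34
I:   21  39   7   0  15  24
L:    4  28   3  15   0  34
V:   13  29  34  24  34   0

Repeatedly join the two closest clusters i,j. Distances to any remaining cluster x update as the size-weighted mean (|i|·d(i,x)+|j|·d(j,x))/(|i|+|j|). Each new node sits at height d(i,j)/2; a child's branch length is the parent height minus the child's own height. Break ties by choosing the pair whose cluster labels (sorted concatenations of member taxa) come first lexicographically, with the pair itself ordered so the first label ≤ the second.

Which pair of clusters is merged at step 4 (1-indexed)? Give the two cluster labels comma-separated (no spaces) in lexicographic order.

AE,V

iteration 1: select H,L (d=3); attach at lengths (3/2, 3/2); label the merged cluster HL
  updated: d(A,HL)=35/2, d(E,HL)=51/2, d(HL,I)=11, d(HL,V)=34
iteration 2: select HL,I (d=11); attach at lengths (4, 11/2); label the merged cluster HIL
  updated: d(A,HIL)=56/3, d(E,HIL)=30, d(HIL,V)=92/3
iteration 3: select A,E (d=12); attach at lengths (6, 6); label the merged cluster AE
  updated: d(AE,HIL)=73/3, d(AE,V)=21
iteration 4: select AE,V (d=21); attach at lengths (9/2, 21/2); label the merged cluster AEV
  updated: d(AEV,HIL)=238/9
iteration 5: select AEV,HIL (d=238/9); attach at lengths (49/18, 139/18); label the merged cluster AEHILV
final tree: (((A:6,E:6):9/2,V:21/2):49/18,((H:3/2,L:3/2):4,I:11/2):139/18)
total length: 899/18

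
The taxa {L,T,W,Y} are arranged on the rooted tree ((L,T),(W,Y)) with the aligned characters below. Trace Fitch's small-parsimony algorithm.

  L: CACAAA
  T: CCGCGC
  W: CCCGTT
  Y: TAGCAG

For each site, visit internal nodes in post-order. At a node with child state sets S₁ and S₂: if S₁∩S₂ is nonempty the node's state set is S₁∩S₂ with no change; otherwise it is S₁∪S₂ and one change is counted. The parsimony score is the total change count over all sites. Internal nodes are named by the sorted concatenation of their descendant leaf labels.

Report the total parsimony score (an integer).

site 0, node LT: L={C} ∩ T={C} → {C} (+0)
site 0, node WY: W={C} ∪ Y={T} → {C,T} (+1)
site 0, node LTWY: LT={C} ∩ WY={C,T} → {C} (+0)
site 1, node LT: L={A} ∪ T={C} → {A,C} (+1)
site 1, node WY: W={C} ∪ Y={A} → {A,C} (+1)
site 1, node LTWY: LT={A,C} ∩ WY={A,C} → {A,C} (+0)
site 2, node LT: L={C} ∪ T={G} → {C,G} (+1)
site 2, node WY: W={C} ∪ Y={G} → {C,G} (+1)
site 2, node LTWY: LT={C,G} ∩ WY={C,G} → {C,G} (+0)
site 3, node LT: L={A} ∪ T={C} → {A,C} (+1)
site 3, node WY: W={G} ∪ Y={C} → {C,G} (+1)
site 3, node LTWY: LT={A,C} ∩ WY={C,G} → {C} (+0)
site 4, node LT: L={A} ∪ T={G} → {A,G} (+1)
site 4, node WY: W={T} ∪ Y={A} → {A,T} (+1)
site 4, node LTWY: LT={A,G} ∩ WY={A,T} → {A} (+0)
site 5, node LT: L={A} ∪ T={C} → {A,C} (+1)
site 5, node WY: W={T} ∪ Y={G} → {G,T} (+1)
site 5, node LTWY: LT={A,C} ∪ WY={G,T} → {A,C,G,T} (+1)
per-site changes: [1, 2, 2, 2, 2, 3]; total = 12

12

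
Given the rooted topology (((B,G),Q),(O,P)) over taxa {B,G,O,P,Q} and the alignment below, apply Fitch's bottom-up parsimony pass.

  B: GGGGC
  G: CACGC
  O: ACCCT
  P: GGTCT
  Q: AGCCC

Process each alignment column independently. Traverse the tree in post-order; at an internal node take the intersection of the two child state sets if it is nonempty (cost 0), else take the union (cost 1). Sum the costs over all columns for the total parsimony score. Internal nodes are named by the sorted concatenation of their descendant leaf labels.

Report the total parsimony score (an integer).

9

site 0, node BG: B={G} ∪ G={C} → {C,G} (+1)
site 0, node BGQ: BG={C,G} ∪ Q={A} → {A,C,G} (+1)
site 0, node OP: O={A} ∪ P={G} → {A,G} (+1)
site 0, node BGOPQ: BGQ={A,C,G} ∩ OP={A,G} → {A,G} (+0)
site 1, node BG: B={G} ∪ G={A} → {A,G} (+1)
site 1, node BGQ: BG={A,G} ∩ Q={G} → {G} (+0)
site 1, node OP: O={C} ∪ P={G} → {C,G} (+1)
site 1, node BGOPQ: BGQ={G} ∩ OP={C,G} → {G} (+0)
site 2, node BG: B={G} ∪ G={C} → {C,G} (+1)
site 2, node BGQ: BG={C,G} ∩ Q={C} → {C} (+0)
site 2, node OP: O={C} ∪ P={T} → {C,T} (+1)
site 2, node BGOPQ: BGQ={C} ∩ OP={C,T} → {C} (+0)
site 3, node BG: B={G} ∩ G={G} → {G} (+0)
site 3, node BGQ: BG={G} ∪ Q={C} → {C,G} (+1)
site 3, node OP: O={C} ∩ P={C} → {C} (+0)
site 3, node BGOPQ: BGQ={C,G} ∩ OP={C} → {C} (+0)
site 4, node BG: B={C} ∩ G={C} → {C} (+0)
site 4, node BGQ: BG={C} ∩ Q={C} → {C} (+0)
site 4, node OP: O={T} ∩ P={T} → {T} (+0)
site 4, node BGOPQ: BGQ={C} ∪ OP={T} → {C,T} (+1)
per-site changes: [3, 2, 2, 1, 1]; total = 9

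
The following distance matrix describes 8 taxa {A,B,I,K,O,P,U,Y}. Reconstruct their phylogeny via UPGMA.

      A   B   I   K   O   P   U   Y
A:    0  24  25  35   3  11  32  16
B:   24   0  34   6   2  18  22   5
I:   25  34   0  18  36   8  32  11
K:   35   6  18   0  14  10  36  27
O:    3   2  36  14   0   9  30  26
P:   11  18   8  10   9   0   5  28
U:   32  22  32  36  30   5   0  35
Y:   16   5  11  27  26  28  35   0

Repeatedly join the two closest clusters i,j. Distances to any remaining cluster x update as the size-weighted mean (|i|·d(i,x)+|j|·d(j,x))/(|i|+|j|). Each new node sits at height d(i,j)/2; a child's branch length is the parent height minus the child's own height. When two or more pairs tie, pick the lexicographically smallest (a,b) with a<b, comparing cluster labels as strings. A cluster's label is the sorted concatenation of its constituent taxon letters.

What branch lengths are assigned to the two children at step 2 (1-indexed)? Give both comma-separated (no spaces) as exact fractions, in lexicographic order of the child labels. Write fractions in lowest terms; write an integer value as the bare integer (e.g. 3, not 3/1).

5/2,5/2

step 1: merge (B,O) at d=2; branch lengths B→1, O→1; new cluster BO
  updated: d(A,BO)=27/2, d(BO,I)=35, d(BO,K)=10, d(BO,P)=27/2, d(BO,U)=26, d(BO,Y)=31/2
step 2: merge (P,U) at d=5; branch lengths P→5/2, U→5/2; new cluster PU
  updated: d(A,PU)=43/2, d(BO,PU)=79/4, d(I,PU)=20, d(K,PU)=23, d(PU,Y)=63/2
step 3: merge (BO,K) at d=10; branch lengths BO→4, K→5; new cluster BKO
  updated: d(A,BKO)=62/3, d(BKO,I)=88/3, d(BKO,PU)=125/6, d(BKO,Y)=58/3
step 4: merge (I,Y) at d=11; branch lengths I→11/2, Y→11/2; new cluster IY
  updated: d(A,IY)=41/2, d(BKO,IY)=73/3, d(IY,PU)=103/4
step 5: merge (A,IY) at d=41/2; branch lengths A→41/4, IY→19/4; new cluster AIY
  updated: d(AIY,BKO)=208/9, d(AIY,PU)=73/3
step 6: merge (BKO,PU) at d=125/6; branch lengths BKO→65/12, PU→95/12; new cluster BKOPU
  updated: d(AIY,BKOPU)=118/5
step 7: merge (AIY,BKOPU) at d=118/5; branch lengths AIY→31/20, BKOPU→83/60; new cluster ABIKOPUY
final tree: ((A:41/4,(I:11/2,Y:11/2):19/4):31/20,(((B:1,O:1):4,K:5):65/12,(P:5/2,U:5/2):95/12):83/60)
total length: 874/15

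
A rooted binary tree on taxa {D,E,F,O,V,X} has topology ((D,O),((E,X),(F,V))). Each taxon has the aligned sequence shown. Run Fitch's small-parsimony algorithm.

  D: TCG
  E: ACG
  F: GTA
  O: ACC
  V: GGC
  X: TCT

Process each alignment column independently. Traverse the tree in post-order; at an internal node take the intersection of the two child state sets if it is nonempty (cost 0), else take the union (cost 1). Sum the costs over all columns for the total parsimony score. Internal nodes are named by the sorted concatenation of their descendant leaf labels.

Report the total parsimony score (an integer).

9

site 0, node DO: D={T} ∪ O={A} → {A,T} (+1)
site 0, node EX: E={A} ∪ X={T} → {A,T} (+1)
site 0, node FV: F={G} ∩ V={G} → {G} (+0)
site 0, node EFVX: EX={A,T} ∪ FV={G} → {A,G,T} (+1)
site 0, node DEFOVX: DO={A,T} ∩ EFVX={A,G,T} → {A,T} (+0)
site 1, node DO: D={C} ∩ O={C} → {C} (+0)
site 1, node EX: E={C} ∩ X={C} → {C} (+0)
site 1, node FV: F={T} ∪ V={G} → {G,T} (+1)
site 1, node EFVX: EX={C} ∪ FV={G,T} → {C,G,T} (+1)
site 1, node DEFOVX: DO={C} ∩ EFVX={C,G,T} → {C} (+0)
site 2, node DO: D={G} ∪ O={C} → {C,G} (+1)
site 2, node EX: E={G} ∪ X={T} → {G,T} (+1)
site 2, node FV: F={A} ∪ V={C} → {A,C} (+1)
site 2, node EFVX: EX={G,T} ∪ FV={A,C} → {A,C,G,T} (+1)
site 2, node DEFOVX: DO={C,G} ∩ EFVX={A,C,G,T} → {C,G} (+0)
per-site changes: [3, 2, 4]; total = 9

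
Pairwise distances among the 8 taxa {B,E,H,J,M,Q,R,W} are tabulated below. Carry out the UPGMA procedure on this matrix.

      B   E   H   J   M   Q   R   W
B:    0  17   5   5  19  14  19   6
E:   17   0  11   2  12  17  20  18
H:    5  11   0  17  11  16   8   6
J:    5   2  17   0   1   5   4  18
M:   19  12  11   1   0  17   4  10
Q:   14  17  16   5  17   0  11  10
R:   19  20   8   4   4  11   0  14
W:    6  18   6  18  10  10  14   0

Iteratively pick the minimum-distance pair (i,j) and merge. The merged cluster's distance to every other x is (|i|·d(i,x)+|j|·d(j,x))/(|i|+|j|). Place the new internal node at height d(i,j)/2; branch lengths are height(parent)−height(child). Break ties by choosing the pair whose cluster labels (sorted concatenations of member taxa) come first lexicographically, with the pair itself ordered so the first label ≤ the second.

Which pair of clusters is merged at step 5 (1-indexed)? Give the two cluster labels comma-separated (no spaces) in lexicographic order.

iteration 1: select J,M (d=1); attach at lengths (1/2, 1/2); label the merged cluster JM
  updated: d(B,JM)=12, d(E,JM)=7, d(H,JM)=14, d(JM,Q)=11, d(JM,R)=4, d(JM,W)=14
iteration 2: select JM,R (d=4); attach at lengths (3/2, 2); label the merged cluster JMR
  updated: d(B,JMR)=43/3, d(E,JMR)=34/3, d(H,JMR)=12, d(JMR,Q)=11, d(JMR,W)=14
iteration 3: select B,H (d=5); attach at lengths (5/2, 5/2); label the merged cluster BH
  updated: d(BH,E)=14, d(BH,JMR)=79/6, d(BH,Q)=15, d(BH,W)=6
iteration 4: select BH,W (d=6); attach at lengths (1/2, 3); label the merged cluster BHW
  updated: d(BHW,E)=46/3, d(BHW,JMR)=121/9, d(BHW,Q)=40/3
iteration 5: select JMR,Q (d=11); attach at lengths (7/2, 11/2); label the merged cluster JMQR
  updated: d(BHW,JMQR)=161/12, d(E,JMQR)=51/4
iteration 6: select E,JMQR (d=51/4); attach at lengths (51/8, 7/8); label the merged cluster EJMQR
  updated: d(BHW,EJMQR)=69/5
iteration 7: select BHW,EJMQR (d=69/5); attach at lengths (39/10, 21/40); label the merged cluster BEHJMQRW
final tree: (((B:5/2,H:5/2):1/2,W:3):39/10,(E:51/8,(((J:1/2,M:1/2):3/2,R:2):7/2,Q:11/2):7/8):21/40)
total length: 1347/40

JMR,Q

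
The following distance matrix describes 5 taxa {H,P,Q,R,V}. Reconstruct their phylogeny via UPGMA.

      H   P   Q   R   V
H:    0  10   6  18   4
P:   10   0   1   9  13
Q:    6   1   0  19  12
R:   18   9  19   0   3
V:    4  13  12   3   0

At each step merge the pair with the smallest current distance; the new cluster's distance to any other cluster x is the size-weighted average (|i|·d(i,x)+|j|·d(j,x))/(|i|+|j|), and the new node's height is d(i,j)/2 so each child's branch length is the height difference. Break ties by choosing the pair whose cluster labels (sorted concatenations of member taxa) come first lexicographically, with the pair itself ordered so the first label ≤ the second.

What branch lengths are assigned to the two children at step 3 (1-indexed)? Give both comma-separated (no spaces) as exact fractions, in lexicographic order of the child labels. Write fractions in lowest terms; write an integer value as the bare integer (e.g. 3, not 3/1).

iteration 1: select P,Q (d=1); attach at lengths (1/2, 1/2); label the merged cluster PQ
  updated: d(H,PQ)=8, d(PQ,R)=14, d(PQ,V)=25/2
iteration 2: select R,V (d=3); attach at lengths (3/2, 3/2); label the merged cluster RV
  updated: d(H,RV)=11, d(PQ,RV)=53/4
iteration 3: select H,PQ (d=8); attach at lengths (4, 7/2); label the merged cluster HPQ
  updated: d(HPQ,RV)=25/2
iteration 4: select HPQ,RV (d=25/2); attach at lengths (9/4, 19/4); label the merged cluster HPQRV
final tree: ((H:4,(P:1/2,Q:1/2):7/2):9/4,(R:3/2,V:3/2):19/4)
total length: 37/2

4,7/2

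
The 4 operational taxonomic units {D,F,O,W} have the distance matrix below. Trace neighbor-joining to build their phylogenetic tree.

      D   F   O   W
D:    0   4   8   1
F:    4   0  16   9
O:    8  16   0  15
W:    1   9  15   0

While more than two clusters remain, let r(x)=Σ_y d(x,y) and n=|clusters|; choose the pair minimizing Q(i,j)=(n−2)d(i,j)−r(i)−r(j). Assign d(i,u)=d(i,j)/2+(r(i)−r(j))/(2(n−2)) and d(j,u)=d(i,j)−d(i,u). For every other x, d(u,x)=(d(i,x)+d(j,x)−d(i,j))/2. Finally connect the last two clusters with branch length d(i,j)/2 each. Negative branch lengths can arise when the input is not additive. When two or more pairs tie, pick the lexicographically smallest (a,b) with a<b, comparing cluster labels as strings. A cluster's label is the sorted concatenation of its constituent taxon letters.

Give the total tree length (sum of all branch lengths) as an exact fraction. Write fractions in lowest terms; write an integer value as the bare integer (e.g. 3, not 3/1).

1. join D+O (d=8, Q=-36) ⇒ DO; edges |D|=-5/2, |O|=21/2
  updated: d(DO,F)=6, d(DO,W)=4
2. join DO+F (d=6, Q=-19) ⇒ DFO; edges |DO|=1/2, |F|=11/2
  updated: d(DFO,W)=7/2
3. join DFO+W (d=7/2) ⇒ DFOW; edges |DFO|=7/4, |W|=7/4
final tree: (((D:-5/2,O:21/2):1/2,F:11/2):7/4,W:7/4)
total length: 35/2

35/2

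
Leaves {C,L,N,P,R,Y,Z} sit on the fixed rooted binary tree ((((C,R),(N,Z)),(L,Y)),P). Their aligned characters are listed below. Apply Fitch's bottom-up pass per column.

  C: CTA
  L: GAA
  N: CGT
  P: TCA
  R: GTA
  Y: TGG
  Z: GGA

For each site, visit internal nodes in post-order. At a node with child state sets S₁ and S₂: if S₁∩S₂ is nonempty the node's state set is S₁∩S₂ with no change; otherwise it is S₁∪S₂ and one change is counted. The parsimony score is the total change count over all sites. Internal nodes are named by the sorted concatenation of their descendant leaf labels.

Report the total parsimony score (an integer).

CR@0: {C} ∪ {G} = {C,G} (union, +1)
NZ@0: {C} ∪ {G} = {C,G} (union, +1)
CNRZ@0: {C,G} ∩ {C,G} = {C,G} (intersection, +0)
LY@0: {G} ∪ {T} = {G,T} (union, +1)
CLNRYZ@0: {C,G} ∩ {G,T} = {G} (intersection, +0)
CLNPRYZ@0: {G} ∪ {T} = {G,T} (union, +1)
CR@1: {T} ∩ {T} = {T} (intersection, +0)
NZ@1: {G} ∩ {G} = {G} (intersection, +0)
CNRZ@1: {T} ∪ {G} = {G,T} (union, +1)
LY@1: {A} ∪ {G} = {A,G} (union, +1)
CLNRYZ@1: {G,T} ∩ {A,G} = {G} (intersection, +0)
CLNPRYZ@1: {G} ∪ {C} = {C,G} (union, +1)
CR@2: {A} ∩ {A} = {A} (intersection, +0)
NZ@2: {T} ∪ {A} = {A,T} (union, +1)
CNRZ@2: {A} ∩ {A,T} = {A} (intersection, +0)
LY@2: {A} ∪ {G} = {A,G} (union, +1)
CLNRYZ@2: {A} ∩ {A,G} = {A} (intersection, +0)
CLNPRYZ@2: {A} ∩ {A} = {A} (intersection, +0)
per-site changes: [4, 3, 2]; total = 9

9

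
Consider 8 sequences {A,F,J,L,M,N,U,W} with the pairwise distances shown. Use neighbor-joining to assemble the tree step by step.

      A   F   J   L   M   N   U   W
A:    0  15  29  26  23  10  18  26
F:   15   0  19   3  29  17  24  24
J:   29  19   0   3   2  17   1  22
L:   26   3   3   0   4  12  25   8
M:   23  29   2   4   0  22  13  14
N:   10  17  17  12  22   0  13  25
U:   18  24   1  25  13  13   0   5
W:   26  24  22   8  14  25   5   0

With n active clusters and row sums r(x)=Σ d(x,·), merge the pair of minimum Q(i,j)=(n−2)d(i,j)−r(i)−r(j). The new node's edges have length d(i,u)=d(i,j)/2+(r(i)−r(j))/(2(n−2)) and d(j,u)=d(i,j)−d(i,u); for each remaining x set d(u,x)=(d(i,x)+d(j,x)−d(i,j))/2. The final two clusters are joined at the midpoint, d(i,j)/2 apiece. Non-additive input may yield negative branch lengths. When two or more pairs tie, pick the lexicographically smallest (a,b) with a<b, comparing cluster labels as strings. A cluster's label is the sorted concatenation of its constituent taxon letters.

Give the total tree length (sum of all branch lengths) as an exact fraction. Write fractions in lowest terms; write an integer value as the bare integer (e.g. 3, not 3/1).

709/16

1. join A+N (d=10, Q=-203) ⇒ AN; edges |A|=91/12, |N|=29/12
  updated: d(AN,F)=11, d(AN,J)=18, d(AN,L)=14, d(AN,M)=35/2, d(AN,U)=21/2, d(AN,W)=41/2
2. join F+L (d=3, Q=-152) ⇒ FL; edges |F|=34/5, |L|=-19/5
  updated: d(AN,FL)=11, d(FL,J)=19/2, d(FL,M)=15, d(FL,U)=23, d(FL,W)=29/2
3. join U+W (d=5, Q=-217/2) ⇒ UW; edges |U|=-7/16, |W|=87/16
  updated: d(AN,UW)=13, d(FL,UW)=65/4, d(J,UW)=9, d(M,UW)=11
4. join AN+FL (d=11, Q=-313/4) ⇒ AFLN; edges |AN|=163/24, |FL|=101/24
  updated: d(AFLN,J)=33/4, d(AFLN,M)=43/4, d(AFLN,UW)=73/8
5. join AFLN+UW (d=73/8, Q=-39) ⇒ AFLNUW; edges |AFLN|=69/16, |UW|=77/16
  updated: d(AFLNUW,J)=65/16, d(AFLNUW,M)=101/16
6. join AFLNUW+J (d=65/16, Q=-99/8) ⇒ AFJLNUW; edges |AFLNUW|=67/16, |J|=-1/8
  updated: d(AFJLNUW,M)=17/8
7. join AFJLNUW+M (d=17/8) ⇒ AFJLMNUW; edges |AFJLNUW|=17/16, |M|=17/16
final tree: (((((A:91/12,N:29/12):163/24,(F:34/5,L:-19/5):101/24):69/16,(U:-7/16,W:87/16):77/16):67/16,J:-1/8):17/16,M:17/16)
total length: 709/16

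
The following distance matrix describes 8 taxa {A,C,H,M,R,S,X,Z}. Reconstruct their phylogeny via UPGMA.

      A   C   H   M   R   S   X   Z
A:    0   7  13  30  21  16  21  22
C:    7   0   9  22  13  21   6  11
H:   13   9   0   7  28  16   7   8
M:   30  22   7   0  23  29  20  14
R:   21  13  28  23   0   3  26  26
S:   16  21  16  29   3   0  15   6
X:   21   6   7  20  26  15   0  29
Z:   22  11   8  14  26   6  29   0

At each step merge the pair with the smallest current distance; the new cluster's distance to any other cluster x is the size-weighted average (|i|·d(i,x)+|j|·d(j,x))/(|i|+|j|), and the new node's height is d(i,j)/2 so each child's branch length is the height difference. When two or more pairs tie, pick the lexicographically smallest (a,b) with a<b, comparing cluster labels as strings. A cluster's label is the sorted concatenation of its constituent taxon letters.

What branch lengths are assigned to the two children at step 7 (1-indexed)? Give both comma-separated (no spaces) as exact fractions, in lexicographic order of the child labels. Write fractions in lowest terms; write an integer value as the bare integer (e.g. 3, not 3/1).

1. join R+S (d=3) ⇒ RS; edges |R|=3/2, |S|=3/2
  updated: d(A,RS)=37/2, d(C,RS)=17, d(H,RS)=22, d(M,RS)=26, d(RS,X)=41/2, d(RS,Z)=16
2. join C+X (d=6) ⇒ CX; edges |C|=3, |X|=3
  updated: d(A,CX)=14, d(CX,H)=8, d(CX,M)=21, d(CX,RS)=75/4, d(CX,Z)=20
3. join H+M (d=7) ⇒ HM; edges |H|=7/2, |M|=7/2
  updated: d(A,HM)=43/2, d(CX,HM)=29/2, d(HM,RS)=24, d(HM,Z)=11
4. join HM+Z (d=11) ⇒ HMZ; edges |HM|=2, |Z|=11/2
  updated: d(A,HMZ)=65/3, d(CX,HMZ)=49/3, d(HMZ,RS)=64/3
5. join A+CX (d=14) ⇒ ACX; edges |A|=7, |CX|=4
  updated: d(ACX,HMZ)=163/9, d(ACX,RS)=56/3
6. join ACX+HMZ (d=163/9) ⇒ ACHMXZ; edges |ACX|=37/18, |HMZ|=32/9
  updated: d(ACHMXZ,RS)=20
7. join ACHMXZ+RS (d=20) ⇒ ACHMRSXZ; edges |ACHMXZ|=17/18, |RS|=17/2
final tree: (((A:7,(C:3,X:3):4):37/18,((H:7/2,M:7/2):2,Z:11/2):32/9):17/18,(R:3/2,S:3/2):17/2)
total length: 446/9

17/18,17/2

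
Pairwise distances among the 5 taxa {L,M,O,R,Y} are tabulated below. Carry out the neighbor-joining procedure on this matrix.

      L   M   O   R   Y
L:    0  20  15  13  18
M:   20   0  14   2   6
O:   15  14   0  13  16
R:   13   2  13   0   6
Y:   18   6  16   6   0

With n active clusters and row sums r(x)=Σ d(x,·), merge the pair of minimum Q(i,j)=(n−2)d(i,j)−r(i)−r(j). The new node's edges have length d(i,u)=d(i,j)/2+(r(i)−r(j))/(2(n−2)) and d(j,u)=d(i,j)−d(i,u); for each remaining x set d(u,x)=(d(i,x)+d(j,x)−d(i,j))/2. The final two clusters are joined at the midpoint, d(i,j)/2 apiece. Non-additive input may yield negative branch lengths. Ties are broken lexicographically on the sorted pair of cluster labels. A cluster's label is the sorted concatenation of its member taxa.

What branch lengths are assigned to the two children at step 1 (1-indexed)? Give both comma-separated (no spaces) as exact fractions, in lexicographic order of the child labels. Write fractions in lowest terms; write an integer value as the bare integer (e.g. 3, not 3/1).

53/6,37/6

step 1: merge (L,O) at d=15, Q=-79; branch lengths L→53/6, O→37/6; new cluster LO
  updated: d(LO,M)=19/2, d(LO,R)=11/2, d(LO,Y)=19/2
step 2: merge (LO,R) at d=11/2, Q=-27; branch lengths LO→11/2, R→0; new cluster LOR
  updated: d(LOR,M)=3, d(LOR,Y)=5
step 3: merge (LOR,M) at d=3, Q=-14; branch lengths LOR→1, M→2; new cluster LMOR
  updated: d(LMOR,Y)=4
step 4: merge (LMOR,Y) at d=4; branch lengths LMOR→2, Y→2; new cluster LMORY
final tree: ((((L:53/6,O:37/6):11/2,R:0):1,M:2):2,Y:2)
total length: 55/2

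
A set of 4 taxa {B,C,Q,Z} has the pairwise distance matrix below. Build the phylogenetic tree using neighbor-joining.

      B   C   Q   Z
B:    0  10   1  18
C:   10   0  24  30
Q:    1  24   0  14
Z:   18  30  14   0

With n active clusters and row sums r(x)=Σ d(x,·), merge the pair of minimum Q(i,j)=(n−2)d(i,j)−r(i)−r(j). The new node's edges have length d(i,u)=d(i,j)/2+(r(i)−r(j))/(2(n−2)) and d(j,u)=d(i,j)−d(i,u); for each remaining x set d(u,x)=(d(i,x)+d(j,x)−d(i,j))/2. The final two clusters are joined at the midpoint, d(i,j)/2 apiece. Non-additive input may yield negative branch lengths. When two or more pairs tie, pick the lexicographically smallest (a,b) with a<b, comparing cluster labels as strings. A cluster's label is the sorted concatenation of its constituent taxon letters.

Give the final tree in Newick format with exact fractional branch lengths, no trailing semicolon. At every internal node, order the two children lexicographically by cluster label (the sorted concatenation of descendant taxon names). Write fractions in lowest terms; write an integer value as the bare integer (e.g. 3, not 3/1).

(((B:-15/4,C:55/4):25/4,Q:5/4):51/8,Z:51/8)

iteration 1: select B,C (d=10, Q=-73); attach at lengths (-15/4, 55/4); label the merged cluster BC
  updated: d(BC,Q)=15/2, d(BC,Z)=19
iteration 2: select BC,Q (d=15/2, Q=-81/2); attach at lengths (25/4, 5/4); label the merged cluster BCQ
  updated: d(BCQ,Z)=51/4
iteration 3: select BCQ,Z (d=51/4); attach at lengths (51/8, 51/8); label the merged cluster BCQZ
final tree: (((B:-15/4,C:55/4):25/4,Q:5/4):51/8,Z:51/8)
total length: 121/4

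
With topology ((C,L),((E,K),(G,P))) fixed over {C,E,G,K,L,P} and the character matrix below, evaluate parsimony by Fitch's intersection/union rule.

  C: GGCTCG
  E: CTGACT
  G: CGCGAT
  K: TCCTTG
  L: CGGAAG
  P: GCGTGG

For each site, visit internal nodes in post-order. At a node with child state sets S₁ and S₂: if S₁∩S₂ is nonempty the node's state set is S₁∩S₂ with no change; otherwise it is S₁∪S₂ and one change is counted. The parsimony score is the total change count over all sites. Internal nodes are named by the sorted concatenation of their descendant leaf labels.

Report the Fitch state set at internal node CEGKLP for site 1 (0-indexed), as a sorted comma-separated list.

C,G

CL@0: {G} ∪ {C} = {C,G} (union, +1)
EK@0: {C} ∪ {T} = {C,T} (union, +1)
GP@0: {C} ∪ {G} = {C,G} (union, +1)
EGKP@0: {C,T} ∩ {C,G} = {C} (intersection, +0)
CEGKLP@0: {C,G} ∩ {C} = {C} (intersection, +0)
CL@1: {G} ∩ {G} = {G} (intersection, +0)
EK@1: {T} ∪ {C} = {C,T} (union, +1)
GP@1: {G} ∪ {C} = {C,G} (union, +1)
EGKP@1: {C,T} ∩ {C,G} = {C} (intersection, +0)
CEGKLP@1: {G} ∪ {C} = {C,G} (union, +1)
CL@2: {C} ∪ {G} = {C,G} (union, +1)
EK@2: {G} ∪ {C} = {C,G} (union, +1)
GP@2: {C} ∪ {G} = {C,G} (union, +1)
EGKP@2: {C,G} ∩ {C,G} = {C,G} (intersection, +0)
CEGKLP@2: {C,G} ∩ {C,G} = {C,G} (intersection, +0)
CL@3: {T} ∪ {A} = {A,T} (union, +1)
EK@3: {A} ∪ {T} = {A,T} (union, +1)
GP@3: {G} ∪ {T} = {G,T} (union, +1)
EGKP@3: {A,T} ∩ {G,T} = {T} (intersection, +0)
CEGKLP@3: {A,T} ∩ {T} = {T} (intersection, +0)
CL@4: {C} ∪ {A} = {A,C} (union, +1)
EK@4: {C} ∪ {T} = {C,T} (union, +1)
GP@4: {A} ∪ {G} = {A,G} (union, +1)
EGKP@4: {C,T} ∪ {A,G} = {A,C,G,T} (union, +1)
CEGKLP@4: {A,C} ∩ {A,C,G,T} = {A,C} (intersection, +0)
CL@5: {G} ∩ {G} = {G} (intersection, +0)
EK@5: {T} ∪ {G} = {G,T} (union, +1)
GP@5: {T} ∪ {G} = {G,T} (union, +1)
EGKP@5: {G,T} ∩ {G,T} = {G,T} (intersection, +0)
CEGKLP@5: {G} ∩ {G,T} = {G} (intersection, +0)
per-site changes: [3, 3, 3, 3, 4, 2]; total = 18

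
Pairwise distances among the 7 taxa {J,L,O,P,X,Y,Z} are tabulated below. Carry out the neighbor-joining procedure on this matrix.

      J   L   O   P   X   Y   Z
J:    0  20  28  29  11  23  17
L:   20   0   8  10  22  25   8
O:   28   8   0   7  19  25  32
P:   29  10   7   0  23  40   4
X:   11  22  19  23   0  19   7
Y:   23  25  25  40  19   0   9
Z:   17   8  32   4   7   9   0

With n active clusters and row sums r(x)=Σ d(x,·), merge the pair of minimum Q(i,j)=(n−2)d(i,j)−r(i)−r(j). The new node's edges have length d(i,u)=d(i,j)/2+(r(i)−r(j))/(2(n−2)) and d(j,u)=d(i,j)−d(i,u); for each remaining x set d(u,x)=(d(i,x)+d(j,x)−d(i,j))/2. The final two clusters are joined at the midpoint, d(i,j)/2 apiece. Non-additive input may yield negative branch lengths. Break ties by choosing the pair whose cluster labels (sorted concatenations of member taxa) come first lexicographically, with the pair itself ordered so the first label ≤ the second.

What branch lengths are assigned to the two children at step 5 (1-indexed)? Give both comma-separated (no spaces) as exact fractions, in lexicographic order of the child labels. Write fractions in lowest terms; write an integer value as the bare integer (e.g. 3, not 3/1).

11/4,171/16

1. join O+P (d=7, Q=-197) ⇒ OP; edges |O|=41/10, |P|=29/10
  updated: d(J,OP)=25, d(L,OP)=11/2, d(OP,X)=35/2, d(OP,Y)=29, d(OP,Z)=29/2
2. join L+OP (d=11/2, Q=-150) ⇒ LOP; edges |L|=11/8, |OP|=33/8
  updated: d(J,LOP)=79/4, d(LOP,X)=17, d(LOP,Y)=97/4, d(LOP,Z)=17/2
3. join J+X (d=11, Q=-367/4) ⇒ JX; edges |J|=199/24, |X|=65/24
  updated: d(JX,LOP)=103/8, d(JX,Y)=31/2, d(JX,Z)=13/2
4. join JX+LOP (d=103/8, Q=-219/4) ⇒ JLOPX; edges |JX|=15/4, |LOP|=73/8
  updated: d(JLOPX,Y)=215/16, d(JLOPX,Z)=17/16
5. join JLOPX+Y (d=215/16, Q=-47/2) ⇒ JLOPXY; edges |JLOPX|=11/4, |Y|=171/16
  updated: d(JLOPXY,Z)=-27/16
6. join JLOPXY+Z (d=-27/16) ⇒ JLOPXYZ; edges |JLOPXY|=-27/32, |Z|=-27/32
final tree: ((((J:199/24,X:65/24):15/4,(L:11/8,(O:41/10,P:29/10):33/8):73/8):11/4,Y:171/16):-27/32,Z:-27/32)
total length: 385/8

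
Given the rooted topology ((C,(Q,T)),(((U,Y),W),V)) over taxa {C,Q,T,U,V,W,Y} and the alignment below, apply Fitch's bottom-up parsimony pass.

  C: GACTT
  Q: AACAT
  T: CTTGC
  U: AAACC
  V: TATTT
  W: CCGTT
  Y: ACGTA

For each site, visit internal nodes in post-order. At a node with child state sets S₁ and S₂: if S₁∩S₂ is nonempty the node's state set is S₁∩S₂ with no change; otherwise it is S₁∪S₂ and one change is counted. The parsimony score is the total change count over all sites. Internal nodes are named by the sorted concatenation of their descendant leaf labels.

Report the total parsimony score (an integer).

17

site 0, node QT: Q={A} ∪ T={C} → {A,C} (+1)
site 0, node CQT: C={G} ∪ QT={A,C} → {A,C,G} (+1)
site 0, node UY: U={A} ∩ Y={A} → {A} (+0)
site 0, node UWY: UY={A} ∪ W={C} → {A,C} (+1)
site 0, node UVWY: UWY={A,C} ∪ V={T} → {A,C,T} (+1)
site 0, node CQTUVWY: CQT={A,C,G} ∩ UVWY={A,C,T} → {A,C} (+0)
site 1, node QT: Q={A} ∪ T={T} → {A,T} (+1)
site 1, node CQT: C={A} ∩ QT={A,T} → {A} (+0)
site 1, node UY: U={A} ∪ Y={C} → {A,C} (+1)
site 1, node UWY: UY={A,C} ∩ W={C} → {C} (+0)
site 1, node UVWY: UWY={C} ∪ V={A} → {A,C} (+1)
site 1, node CQTUVWY: CQT={A} ∩ UVWY={A,C} → {A} (+0)
site 2, node QT: Q={C} ∪ T={T} → {C,T} (+1)
site 2, node CQT: C={C} ∩ QT={C,T} → {C} (+0)
site 2, node UY: U={A} ∪ Y={G} → {A,G} (+1)
site 2, node UWY: UY={A,G} ∩ W={G} → {G} (+0)
site 2, node UVWY: UWY={G} ∪ V={T} → {G,T} (+1)
site 2, node CQTUVWY: CQT={C} ∪ UVWY={G,T} → {C,G,T} (+1)
site 3, node QT: Q={A} ∪ T={G} → {A,G} (+1)
site 3, node CQT: C={T} ∪ QT={A,G} → {A,G,T} (+1)
site 3, node UY: U={C} ∪ Y={T} → {C,T} (+1)
site 3, node UWY: UY={C,T} ∩ W={T} → {T} (+0)
site 3, node UVWY: UWY={T} ∩ V={T} → {T} (+0)
site 3, node CQTUVWY: CQT={A,G,T} ∩ UVWY={T} → {T} (+0)
site 4, node QT: Q={T} ∪ T={C} → {C,T} (+1)
site 4, node CQT: C={T} ∩ QT={C,T} → {T} (+0)
site 4, node UY: U={C} ∪ Y={A} → {A,C} (+1)
site 4, node UWY: UY={A,C} ∪ W={T} → {A,C,T} (+1)
site 4, node UVWY: UWY={A,C,T} ∩ V={T} → {T} (+0)
site 4, node CQTUVWY: CQT={T} ∩ UVWY={T} → {T} (+0)
per-site changes: [4, 3, 4, 3, 3]; total = 17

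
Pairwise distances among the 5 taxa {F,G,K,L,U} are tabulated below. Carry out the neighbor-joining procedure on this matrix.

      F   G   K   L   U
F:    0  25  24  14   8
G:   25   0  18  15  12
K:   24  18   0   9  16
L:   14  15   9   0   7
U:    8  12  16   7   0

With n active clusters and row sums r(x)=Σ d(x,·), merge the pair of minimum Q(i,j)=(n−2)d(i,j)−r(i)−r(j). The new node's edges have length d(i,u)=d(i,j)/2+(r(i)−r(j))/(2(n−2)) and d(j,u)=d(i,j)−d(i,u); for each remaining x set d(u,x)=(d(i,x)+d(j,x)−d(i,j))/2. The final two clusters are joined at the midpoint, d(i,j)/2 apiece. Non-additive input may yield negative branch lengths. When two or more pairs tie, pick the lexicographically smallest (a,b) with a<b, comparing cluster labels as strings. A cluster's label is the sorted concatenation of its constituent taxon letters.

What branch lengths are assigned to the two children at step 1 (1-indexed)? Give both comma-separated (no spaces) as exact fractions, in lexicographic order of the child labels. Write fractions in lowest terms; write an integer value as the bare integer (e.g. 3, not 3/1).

iteration 1: select F,U (d=8, Q=-90); attach at lengths (26/3, -2/3); label the merged cluster FU
  updated: d(FU,G)=29/2, d(FU,K)=16, d(FU,L)=13/2
iteration 2: select FU,G (d=29/2, Q=-111/2); attach at lengths (37/8, 79/8); label the merged cluster FGU
  updated: d(FGU,K)=39/4, d(FGU,L)=7/2
iteration 3: select FGU,K (d=39/4, Q=-89/4); attach at lengths (17/8, 61/8); label the merged cluster FGKU
  updated: d(FGKU,L)=11/8
iteration 4: select FGKU,L (d=11/8); attach at lengths (11/16, 11/16); label the merged cluster FGKLU
final tree: ((((F:26/3,U:-2/3):37/8,G:79/8):17/8,K:61/8):11/16,L:11/16)
total length: 269/8

26/3,-2/3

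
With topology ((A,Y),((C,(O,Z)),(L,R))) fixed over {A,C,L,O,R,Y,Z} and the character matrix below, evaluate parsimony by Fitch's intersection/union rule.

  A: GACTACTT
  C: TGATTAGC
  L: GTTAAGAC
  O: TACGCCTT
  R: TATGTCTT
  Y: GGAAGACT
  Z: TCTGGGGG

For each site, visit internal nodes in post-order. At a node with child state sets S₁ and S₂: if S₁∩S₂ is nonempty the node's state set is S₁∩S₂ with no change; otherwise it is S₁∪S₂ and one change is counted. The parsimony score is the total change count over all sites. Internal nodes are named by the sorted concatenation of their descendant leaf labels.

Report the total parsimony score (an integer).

30

site 0, node AY: A={G} ∩ Y={G} → {G} (+0)
site 0, node OZ: O={T} ∩ Z={T} → {T} (+0)
site 0, node COZ: C={T} ∩ OZ={T} → {T} (+0)
site 0, node LR: L={G} ∪ R={T} → {G,T} (+1)
site 0, node CLORZ: COZ={T} ∩ LR={G,T} → {T} (+0)
site 0, node ACLORYZ: AY={G} ∪ CLORZ={T} → {G,T} (+1)
site 1, node AY: A={A} ∪ Y={G} → {A,G} (+1)
site 1, node OZ: O={A} ∪ Z={C} → {A,C} (+1)
site 1, node COZ: C={G} ∪ OZ={A,C} → {A,C,G} (+1)
site 1, node LR: L={T} ∪ R={A} → {A,T} (+1)
site 1, node CLORZ: COZ={A,C,G} ∩ LR={A,T} → {A} (+0)
site 1, node ACLORYZ: AY={A,G} ∩ CLORZ={A} → {A} (+0)
site 2, node AY: A={C} ∪ Y={A} → {A,C} (+1)
site 2, node OZ: O={C} ∪ Z={T} → {C,T} (+1)
site 2, node COZ: C={A} ∪ OZ={C,T} → {A,C,T} (+1)
site 2, node LR: L={T} ∩ R={T} → {T} (+0)
site 2, node CLORZ: COZ={A,C,T} ∩ LR={T} → {T} (+0)
site 2, node ACLORYZ: AY={A,C} ∪ CLORZ={T} → {A,C,T} (+1)
site 3, node AY: A={T} ∪ Y={A} → {A,T} (+1)
site 3, node OZ: O={G} ∩ Z={G} → {G} (+0)
site 3, node COZ: C={T} ∪ OZ={G} → {G,T} (+1)
site 3, node LR: L={A} ∪ R={G} → {A,G} (+1)
site 3, node CLORZ: COZ={G,T} ∩ LR={A,G} → {G} (+0)
site 3, node ACLORYZ: AY={A,T} ∪ CLORZ={G} → {A,G,T} (+1)
site 4, node AY: A={A} ∪ Y={G} → {A,G} (+1)
site 4, node OZ: O={C} ∪ Z={G} → {C,G} (+1)
site 4, node COZ: C={T} ∪ OZ={C,G} → {C,G,T} (+1)
site 4, node LR: L={A} ∪ R={T} → {A,T} (+1)
site 4, node CLORZ: COZ={C,G,T} ∩ LR={A,T} → {T} (+0)
site 4, node ACLORYZ: AY={A,G} ∪ CLORZ={T} → {A,G,T} (+1)
site 5, node AY: A={C} ∪ Y={A} → {A,C} (+1)
site 5, node OZ: O={C} ∪ Z={G} → {C,G} (+1)
site 5, node COZ: C={A} ∪ OZ={C,G} → {A,C,G} (+1)
site 5, node LR: L={G} ∪ R={C} → {C,G} (+1)
site 5, node CLORZ: COZ={A,C,G} ∩ LR={C,G} → {C,G} (+0)
site 5, node ACLORYZ: AY={A,C} ∩ CLORZ={C,G} → {C} (+0)
site 6, node AY: A={T} ∪ Y={C} → {C,T} (+1)
site 6, node OZ: O={T} ∪ Z={G} → {G,T} (+1)
site 6, node COZ: C={G} ∩ OZ={G,T} → {G} (+0)
site 6, node LR: L={A} ∪ R={T} → {A,T} (+1)
site 6, node CLORZ: COZ={G} ∪ LR={A,T} → {A,G,T} (+1)
site 6, node ACLORYZ: AY={C,T} ∩ CLORZ={A,G,T} → {T} (+0)
site 7, node AY: A={T} ∩ Y={T} → {T} (+0)
site 7, node OZ: O={T} ∪ Z={G} → {G,T} (+1)
site 7, node COZ: C={C} ∪ OZ={G,T} → {C,G,T} (+1)
site 7, node LR: L={C} ∪ R={T} → {C,T} (+1)
site 7, node CLORZ: COZ={C,G,T} ∩ LR={C,T} → {C,T} (+0)
site 7, node ACLORYZ: AY={T} ∩ CLORZ={C,T} → {T} (+0)
per-site changes: [2, 4, 4, 4, 5, 4, 4, 3]; total = 30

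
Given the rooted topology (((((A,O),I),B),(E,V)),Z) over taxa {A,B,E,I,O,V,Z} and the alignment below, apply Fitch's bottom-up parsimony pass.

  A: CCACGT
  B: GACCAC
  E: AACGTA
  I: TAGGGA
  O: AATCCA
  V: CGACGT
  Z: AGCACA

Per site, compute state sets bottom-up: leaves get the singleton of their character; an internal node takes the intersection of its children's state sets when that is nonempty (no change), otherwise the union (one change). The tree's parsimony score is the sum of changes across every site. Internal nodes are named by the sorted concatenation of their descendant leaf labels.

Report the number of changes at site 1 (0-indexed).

site 0, node AO: A={C} ∪ O={A} → {A,C} (+1)
site 0, node AIO: AO={A,C} ∪ I={T} → {A,C,T} (+1)
site 0, node ABIO: AIO={A,C,T} ∪ B={G} → {A,C,G,T} (+1)
site 0, node EV: E={A} ∪ V={C} → {A,C} (+1)
site 0, node ABEIOV: ABIO={A,C,G,T} ∩ EV={A,C} → {A,C} (+0)
site 0, node ABEIOVZ: ABEIOV={A,C} ∩ Z={A} → {A} (+0)
site 1, node AO: A={C} ∪ O={A} → {A,C} (+1)
site 1, node AIO: AO={A,C} ∩ I={A} → {A} (+0)
site 1, node ABIO: AIO={A} ∩ B={A} → {A} (+0)
site 1, node EV: E={A} ∪ V={G} → {A,G} (+1)
site 1, node ABEIOV: ABIO={A} ∩ EV={A,G} → {A} (+0)
site 1, node ABEIOVZ: ABEIOV={A} ∪ Z={G} → {A,G} (+1)
site 2, node AO: A={A} ∪ O={T} → {A,T} (+1)
site 2, node AIO: AO={A,T} ∪ I={G} → {A,G,T} (+1)
site 2, node ABIO: AIO={A,G,T} ∪ B={C} → {A,C,G,T} (+1)
site 2, node EV: E={C} ∪ V={A} → {A,C} (+1)
site 2, node ABEIOV: ABIO={A,C,G,T} ∩ EV={A,C} → {A,C} (+0)
site 2, node ABEIOVZ: ABEIOV={A,C} ∩ Z={C} → {C} (+0)
site 3, node AO: A={C} ∩ O={C} → {C} (+0)
site 3, node AIO: AO={C} ∪ I={G} → {C,G} (+1)
site 3, node ABIO: AIO={C,G} ∩ B={C} → {C} (+0)
site 3, node EV: E={G} ∪ V={C} → {C,G} (+1)
site 3, node ABEIOV: ABIO={C} ∩ EV={C,G} → {C} (+0)
site 3, node ABEIOVZ: ABEIOV={C} ∪ Z={A} → {A,C} (+1)
site 4, node AO: A={G} ∪ O={C} → {C,G} (+1)
site 4, node AIO: AO={C,G} ∩ I={G} → {G} (+0)
site 4, node ABIO: AIO={G} ∪ B={A} → {A,G} (+1)
site 4, node EV: E={T} ∪ V={G} → {G,T} (+1)
site 4, node ABEIOV: ABIO={A,G} ∩ EV={G,T} → {G} (+0)
site 4, node ABEIOVZ: ABEIOV={G} ∪ Z={C} → {C,G} (+1)
site 5, node AO: A={T} ∪ O={A} → {A,T} (+1)
site 5, node AIO: AO={A,T} ∩ I={A} → {A} (+0)
site 5, node ABIO: AIO={A} ∪ B={C} → {A,C} (+1)
site 5, node EV: E={A} ∪ V={T} → {A,T} (+1)
site 5, node ABEIOV: ABIO={A,C} ∩ EV={A,T} → {A} (+0)
site 5, node ABEIOVZ: ABEIOV={A} ∩ Z={A} → {A} (+0)
per-site changes: [4, 3, 4, 3, 4, 3]; total = 21

3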